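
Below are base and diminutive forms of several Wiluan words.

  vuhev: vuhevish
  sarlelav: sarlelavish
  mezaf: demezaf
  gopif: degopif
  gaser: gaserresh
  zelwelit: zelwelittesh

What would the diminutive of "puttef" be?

deputtef

"puttef" ends in -f. The stems ending in -f (mezaf → demezaf, gopif → degopif) add the prefix de-.
So puttef → deputtef.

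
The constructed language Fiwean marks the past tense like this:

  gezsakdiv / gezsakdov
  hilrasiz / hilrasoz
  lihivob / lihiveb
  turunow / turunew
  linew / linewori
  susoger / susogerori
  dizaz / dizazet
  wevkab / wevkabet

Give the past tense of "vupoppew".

vupoppewori

turunow and linew both end in -w yet inflect differently (turunew, linewori), so the final letter is not what conditions the rule; the last vowel is.
"vupoppew" has last vowel 'e'. The stems whose last vowel is 'e' (linew → linewori, susoger → susogerori) add -ori.
So vupoppew → vupoppewori.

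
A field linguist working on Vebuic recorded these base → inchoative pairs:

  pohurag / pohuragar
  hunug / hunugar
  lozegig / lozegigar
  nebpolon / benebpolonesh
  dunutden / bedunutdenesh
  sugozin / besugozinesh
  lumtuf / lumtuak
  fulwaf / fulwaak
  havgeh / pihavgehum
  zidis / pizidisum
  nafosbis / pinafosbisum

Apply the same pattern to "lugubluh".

"lugubluh" ends in -h. The one such stem in the data (havgeh → pihavgehum) adds pi- … -um around the stem, so the same rule applies.
So lugubluh → pilugubluhum.

pilugubluhum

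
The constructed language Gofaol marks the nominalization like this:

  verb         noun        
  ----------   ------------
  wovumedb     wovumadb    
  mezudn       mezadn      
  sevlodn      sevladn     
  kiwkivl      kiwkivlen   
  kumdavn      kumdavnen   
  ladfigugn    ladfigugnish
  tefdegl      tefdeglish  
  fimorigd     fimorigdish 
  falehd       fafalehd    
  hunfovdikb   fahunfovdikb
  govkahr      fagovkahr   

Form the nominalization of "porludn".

mezudn and kumdavn both end in -n yet inflect differently (mezadn, kumdavnen), so the final letter is not what conditions the rule; the second-to-last letter is.
"porludn" has second-to-last letter 'd'. The stems whose second-to-last letter is 'd' (wovumedb → wovumadb, mezudn → mezadn, sevlodn → sevladn) change the last vowel to 'a'.
The other patterns: stems whose second-to-last letter is 'v' add -en; stems whose second-to-last letter is 'g' add -ish; stems whose second-to-last letter is 'h' or 'k' add the prefix fa-.
So porludn → porladn.

porladn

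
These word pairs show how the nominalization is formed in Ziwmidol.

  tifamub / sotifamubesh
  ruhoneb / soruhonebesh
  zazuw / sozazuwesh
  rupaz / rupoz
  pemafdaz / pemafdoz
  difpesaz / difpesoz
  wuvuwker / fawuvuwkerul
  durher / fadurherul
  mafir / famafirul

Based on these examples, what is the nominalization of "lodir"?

"lodir" ends in -r. The stems ending in -r (durher → fadurherul, mafir → famafirul, wuvuwker → fawuvuwkerul) add fa- … -ul around the stem.
So lodir → falodirul.

falodirul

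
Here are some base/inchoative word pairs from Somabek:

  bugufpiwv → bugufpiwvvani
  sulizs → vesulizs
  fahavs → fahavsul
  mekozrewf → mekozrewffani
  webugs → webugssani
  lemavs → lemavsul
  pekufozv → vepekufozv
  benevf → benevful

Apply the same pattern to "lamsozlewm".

lemavs and sulizs both end in -s yet inflect differently (lemavsul, vesulizs), so the final letter is not what conditions the rule; the second-to-last letter is.
"lamsozlewm" has second-to-last letter 'w'. The stems whose second-to-last letter is 'w' (mekozrewf → mekozrewffani, bugufpiwv → bugufpiwvvani) double the final consonant and add -ani.
So lamsozlewm → lamsozlewmmani.

lamsozlewmmani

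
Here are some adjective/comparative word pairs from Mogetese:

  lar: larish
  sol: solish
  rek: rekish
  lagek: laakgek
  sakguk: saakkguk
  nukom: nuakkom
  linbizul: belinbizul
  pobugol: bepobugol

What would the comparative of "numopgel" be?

benumopgel

"numopgel" has 3 vowels. The stems with 3 vowels (linbizul → belinbizul, pobugol → bepobugol) add the prefix be-.
So numopgel → benumopgel.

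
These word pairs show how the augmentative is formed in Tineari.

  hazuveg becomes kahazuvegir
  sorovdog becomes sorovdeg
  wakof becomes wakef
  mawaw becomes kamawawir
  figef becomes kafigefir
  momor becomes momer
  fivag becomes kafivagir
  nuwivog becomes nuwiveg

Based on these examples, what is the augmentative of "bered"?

nuwivog and fivag both end in -g yet inflect differently (nuwiveg, kafivagir), so the final letter is not what conditions the rule; the last vowel is.
"bered" has last vowel 'e'. The stems whose last vowel is 'e' (figef → kafigefir, hazuveg → kahazuvegir) add ka- … -ir around the stem.
The other pattern: stems whose last vowel is 'o' change the last vowel to 'e'.
So bered → kaberedir.

kaberedir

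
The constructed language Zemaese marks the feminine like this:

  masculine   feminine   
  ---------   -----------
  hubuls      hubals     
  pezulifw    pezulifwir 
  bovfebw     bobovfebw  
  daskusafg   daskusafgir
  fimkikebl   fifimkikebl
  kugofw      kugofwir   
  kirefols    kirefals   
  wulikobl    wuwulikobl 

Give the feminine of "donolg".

pezulifw and bovfebw both end in -w yet inflect differently (pezulifwir, bobovfebw), so the final letter is not what conditions the rule; the second-to-last letter is.
"donolg" has second-to-last letter 'l'. The stems whose second-to-last letter is 'l' (kirefols → kirefals, hubuls → hubals) change the last vowel to 'a'.
The other patterns: stems whose second-to-last letter is 'f' add -ir; stems whose second-to-last letter is 'b' repeat the first consonant+vowel as a prefix.
So donolg → donalg.

donalg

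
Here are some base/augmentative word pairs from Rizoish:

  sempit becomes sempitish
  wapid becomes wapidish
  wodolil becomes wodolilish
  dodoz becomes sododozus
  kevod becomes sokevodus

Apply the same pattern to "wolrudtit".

wolrudtitish

wapid and kevod both end in -d yet inflect differently (wapidish, sokevodus), so the final letter is not what conditions the rule; the last vowel is.
"wolrudtit" has last vowel 'i'. The stems whose last vowel is 'i' (sempit → sempitish, wapid → wapidish, wodolil → wodolilish) add -ish.
The other pattern: stems whose last vowel is 'o' add so- … -us around the stem.
So wolrudtit → wolrudtitish.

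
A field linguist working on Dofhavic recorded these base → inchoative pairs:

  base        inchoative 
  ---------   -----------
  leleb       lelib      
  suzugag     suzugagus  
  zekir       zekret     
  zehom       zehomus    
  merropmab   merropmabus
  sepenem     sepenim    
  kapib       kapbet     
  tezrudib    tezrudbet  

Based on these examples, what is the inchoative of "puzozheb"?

puzozhib

tezrudib and leleb both end in -b yet inflect differently (tezrudbet, lelib), so the final letter is not what conditions the rule; the last vowel is.
"puzozheb" has last vowel 'e'. The stems whose last vowel is 'e' (sepenem → sepenim, leleb → lelib) change the last vowel to 'i'.
The other patterns: stems whose last vowel is 'i' delete the last vowel and add -et; stems whose last vowel is 'a' or 'o' add -us.
So puzozheb → puzozhib.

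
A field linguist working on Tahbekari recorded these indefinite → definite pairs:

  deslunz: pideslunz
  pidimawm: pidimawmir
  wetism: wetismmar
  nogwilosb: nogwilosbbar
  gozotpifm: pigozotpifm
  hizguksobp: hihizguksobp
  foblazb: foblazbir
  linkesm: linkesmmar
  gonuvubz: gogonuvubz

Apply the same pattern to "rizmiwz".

foblazb and nogwilosb both end in -b yet inflect differently (foblazbir, nogwilosbbar), so the final letter is not what conditions the rule; the second-to-last letter is.
"rizmiwz" has second-to-last letter 'w'. The one such stem in the data (pidimawm → pidimawmir) adds -ir, so the same rule applies.
The other patterns: stems whose second-to-last letter is 's' double the final consonant and add -ar; stems whose second-to-last letter is 'b' repeat the first consonant+vowel as a prefix; stems whose second-to-last letter is 'f' or 'n' add the prefix pi-.
So rizmiwz → rizmiwzir.

rizmiwzir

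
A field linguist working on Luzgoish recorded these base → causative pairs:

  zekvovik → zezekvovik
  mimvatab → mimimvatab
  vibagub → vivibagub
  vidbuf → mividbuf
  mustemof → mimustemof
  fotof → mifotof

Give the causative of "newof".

minewof

vibagub and vidbuf both have last vowel 'u' yet inflect differently (vivibagub, mividbuf), so the last vowel is not what conditions the rule; the final letter is.
"newof" ends in -f. The stems ending in -f (vidbuf → mividbuf, mustemof → mimustemof, fotof → mifotof) add the prefix mi-.
The other pattern: stems ending in -b or -k repeat the first consonant+vowel as a prefix.
So newof → minewof.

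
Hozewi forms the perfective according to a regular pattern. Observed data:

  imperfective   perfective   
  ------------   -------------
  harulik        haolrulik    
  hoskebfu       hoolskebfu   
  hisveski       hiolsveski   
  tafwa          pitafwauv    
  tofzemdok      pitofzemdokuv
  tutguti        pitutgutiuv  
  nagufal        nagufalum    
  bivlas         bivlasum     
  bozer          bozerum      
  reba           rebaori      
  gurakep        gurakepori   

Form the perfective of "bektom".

bektomum

harulik and tofzemdok both end in -k yet inflect differently (haolrulik, pitofzemdokuv), so the final letter is not what conditions the rule; the first letter is.
"bektom" begins with b-. The stems beginning with b- (bivlas → bivlasum, bozer → bozerum) add -um.
The other patterns: stems beginning with h- insert -ol- after the first vowel; stems beginning with t- add pi- … -uv around the stem; stems beginning with g- or r- add -ori.
So bektom → bektomum.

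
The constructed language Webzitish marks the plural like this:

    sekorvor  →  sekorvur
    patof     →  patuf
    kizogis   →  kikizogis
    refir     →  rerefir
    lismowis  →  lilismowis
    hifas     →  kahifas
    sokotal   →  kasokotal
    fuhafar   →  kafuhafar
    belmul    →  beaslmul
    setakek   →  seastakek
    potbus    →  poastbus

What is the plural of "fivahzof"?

fivahzuf

sekorvor and refir both end in -r yet inflect differently (sekorvur, rerefir), so the final letter is not what conditions the rule; the last vowel is.
"fivahzof" has last vowel 'o'. The stems whose last vowel is 'o' (sekorvor → sekorvur, patof → patuf) change the last vowel to 'u'.
The other patterns: stems whose last vowel is 'i' repeat the first consonant+vowel as a prefix; stems whose last vowel is 'a' add the prefix ka-; stems whose last vowel is 'e' or 'u' insert -as- after the first vowel.
So fivahzof → fivahzuf.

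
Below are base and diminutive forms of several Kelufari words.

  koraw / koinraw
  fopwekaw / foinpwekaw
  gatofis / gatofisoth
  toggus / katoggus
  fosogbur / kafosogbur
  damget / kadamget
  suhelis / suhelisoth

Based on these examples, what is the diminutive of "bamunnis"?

"bamunnis" has last vowel 'i'. The stems whose last vowel is 'i' (suhelis → suhelisoth, gatofis → gatofisoth) add -oth.
So bamunnis → bamunnisoth.

bamunnisoth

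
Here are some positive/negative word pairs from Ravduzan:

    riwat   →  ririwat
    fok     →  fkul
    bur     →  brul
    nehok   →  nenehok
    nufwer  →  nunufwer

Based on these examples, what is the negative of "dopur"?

dodopur

nehok and fok both end in -k yet inflect differently (nenehok, fkul), so the final letter is not what conditions the rule; the number of vowels is.
"dopur" has 2 vowels. The stems with 2 vowels (riwat → ririwat, nufwer → nunufwer, nehok → nenehok) repeat the first consonant+vowel as a prefix.
The other pattern: stems with 1 vowel delete the last vowel and add -ul.
So dopur → dodopur.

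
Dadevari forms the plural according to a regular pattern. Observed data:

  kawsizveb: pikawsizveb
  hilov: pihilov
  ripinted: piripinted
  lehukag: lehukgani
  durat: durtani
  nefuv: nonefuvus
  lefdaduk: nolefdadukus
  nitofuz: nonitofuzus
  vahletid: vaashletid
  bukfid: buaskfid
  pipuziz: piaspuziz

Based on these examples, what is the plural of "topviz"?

toaspviz

hilov and nefuv both end in -v yet inflect differently (pihilov, nonefuvus), so the final letter is not what conditions the rule; the last vowel is.
"topviz" has last vowel 'i'. The stems whose last vowel is 'i' (vahletid → vaashletid, bukfid → buaskfid, pipuziz → piaspuziz) insert -as- after the first vowel.
So topviz → toaspviz.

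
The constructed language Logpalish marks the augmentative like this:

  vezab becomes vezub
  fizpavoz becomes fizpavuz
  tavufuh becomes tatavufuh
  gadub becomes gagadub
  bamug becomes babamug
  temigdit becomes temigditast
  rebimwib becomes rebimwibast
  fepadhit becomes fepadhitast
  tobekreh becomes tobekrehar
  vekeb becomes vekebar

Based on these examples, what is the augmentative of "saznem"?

vezab and gadub both end in -b yet inflect differently (vezub, gagadub), so the final letter is not what conditions the rule; the last vowel is.
"saznem" has last vowel 'e'. The stems whose last vowel is 'e' (tobekreh → tobekrehar, vekeb → vekebar) add -ar.
The other patterns: stems whose last vowel is 'a' or 'o' change the last vowel to 'u'; stems whose last vowel is 'u' repeat the first consonant+vowel as a prefix; stems whose last vowel is 'i' add -ast.
So saznem → saznemar.

saznemar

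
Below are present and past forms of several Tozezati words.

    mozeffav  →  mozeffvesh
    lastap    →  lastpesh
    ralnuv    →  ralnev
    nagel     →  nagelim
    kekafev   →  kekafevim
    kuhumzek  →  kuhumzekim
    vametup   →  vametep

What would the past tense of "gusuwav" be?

"gusuwav" has last vowel 'a'. The stems whose last vowel is 'a' (lastap → lastpesh, mozeffav → mozeffvesh) delete the last vowel and add -esh.
So gusuwav → gusuwvesh.

gusuwvesh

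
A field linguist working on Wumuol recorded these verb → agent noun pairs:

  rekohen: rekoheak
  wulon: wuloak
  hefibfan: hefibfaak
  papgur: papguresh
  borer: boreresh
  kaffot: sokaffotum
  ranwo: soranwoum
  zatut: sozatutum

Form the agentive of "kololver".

kololveresh

"kololver" ends in -r. The stems ending in -r (papgur → papguresh, borer → boreresh) add -esh.
The other patterns: stems ending in -n drop the final letter and add -ak; stems ending in -o or -t add so- … -um around the stem.
So kololver → kololveresh.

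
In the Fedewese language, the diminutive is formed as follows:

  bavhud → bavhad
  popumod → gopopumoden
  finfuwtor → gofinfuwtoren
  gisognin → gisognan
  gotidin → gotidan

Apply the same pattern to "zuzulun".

zuzulan

popumod and bavhud both end in -d yet inflect differently (gopopumoden, bavhad), so the final letter is not what conditions the rule; the last vowel is.
"zuzulun" has last vowel 'u'. The one such stem in the data (bavhud → bavhad) changes the last vowel to 'a' (as do gisognin, gotidin), so the same rule applies.
The other pattern: stems whose last vowel is 'o' add go- … -en around the stem.
So zuzulun → zuzulan.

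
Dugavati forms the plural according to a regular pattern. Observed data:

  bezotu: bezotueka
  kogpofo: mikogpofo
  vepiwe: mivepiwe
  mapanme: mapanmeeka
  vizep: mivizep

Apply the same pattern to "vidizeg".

mividizeg

"vidizeg" begins with v-. The stems beginning with v- (vizep → mivizep, vepiwe → mivepiwe) add the prefix mi-.
The other pattern: stems beginning with b- or m- add -eka.
So vidizeg → mividizeg.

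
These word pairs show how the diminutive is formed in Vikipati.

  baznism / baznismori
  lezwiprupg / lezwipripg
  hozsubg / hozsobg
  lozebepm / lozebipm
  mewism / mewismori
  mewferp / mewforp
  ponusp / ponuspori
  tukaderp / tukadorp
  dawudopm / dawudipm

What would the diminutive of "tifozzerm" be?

tifozzorm

dawudopm and baznism both end in -m yet inflect differently (dawudipm, baznismori), so the final letter is not what conditions the rule; the second-to-last letter is.
"tifozzerm" has second-to-last letter 'r'. The stems whose second-to-last letter is 'r' (mewferp → mewforp, tukaderp → tukadorp) change the last vowel to 'o'.
The other patterns: stems whose second-to-last letter is 'p' change the last vowel to 'i'; stems whose second-to-last letter is 's' add -ori.
So tifozzerm → tifozzorm.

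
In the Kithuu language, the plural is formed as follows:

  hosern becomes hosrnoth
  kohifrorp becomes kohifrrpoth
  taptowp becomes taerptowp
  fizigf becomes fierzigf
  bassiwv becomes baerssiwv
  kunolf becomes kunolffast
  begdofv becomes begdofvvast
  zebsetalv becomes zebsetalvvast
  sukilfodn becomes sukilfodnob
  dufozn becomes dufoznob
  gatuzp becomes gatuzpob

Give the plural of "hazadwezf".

hazadwezfob

"hazadwezf" has second-to-last letter 'z'. The stems whose second-to-last letter is 'z' (dufozn → dufoznob, gatuzp → gatuzpob) add -ob.
So hazadwezf → hazadwezfob.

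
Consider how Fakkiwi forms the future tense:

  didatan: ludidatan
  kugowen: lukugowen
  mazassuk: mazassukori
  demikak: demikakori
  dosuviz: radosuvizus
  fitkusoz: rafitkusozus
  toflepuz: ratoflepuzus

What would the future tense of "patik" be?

didatan and demikak both have last vowel 'a' yet inflect differently (ludidatan, demikakori), so the last vowel is not what conditions the rule; the final letter is.
"patik" ends in -k. The stems ending in -k (mazassuk → mazassukori, demikak → demikakori) add -ori.
The other patterns: stems ending in -n add the prefix lu-; stems ending in -z add ra- … -us around the stem.
So patik → patikori.

patikori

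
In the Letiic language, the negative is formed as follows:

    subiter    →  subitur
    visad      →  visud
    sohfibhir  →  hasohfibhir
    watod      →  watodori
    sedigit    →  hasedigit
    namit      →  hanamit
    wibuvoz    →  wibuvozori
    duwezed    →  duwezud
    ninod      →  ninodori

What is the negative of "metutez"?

metutuz

"metutez" has last vowel 'e'. The stems whose last vowel is 'e' (duwezed → duwezud, subiter → subitur) change the last vowel to 'u'.
So metutez → metutuz.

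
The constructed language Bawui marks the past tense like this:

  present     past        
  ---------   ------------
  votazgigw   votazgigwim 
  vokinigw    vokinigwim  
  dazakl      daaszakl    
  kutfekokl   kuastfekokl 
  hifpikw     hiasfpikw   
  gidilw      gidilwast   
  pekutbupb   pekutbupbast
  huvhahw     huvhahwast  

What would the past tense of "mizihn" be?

mizihnast

"mizihn" has second-to-last letter 'h'. The one such stem in the data (huvhahw → huvhahwast) adds -ast, so the same rule applies.
So mizihn → mizihnast.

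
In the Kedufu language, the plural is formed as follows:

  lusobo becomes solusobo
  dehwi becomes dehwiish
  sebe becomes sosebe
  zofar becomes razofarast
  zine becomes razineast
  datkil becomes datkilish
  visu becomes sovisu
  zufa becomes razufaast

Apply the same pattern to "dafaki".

zine and sebe both end in -e yet inflect differently (razineast, sosebe), so the final letter is not what conditions the rule; the first letter is.
"dafaki" begins with d-. The stems beginning with d- (dehwi → dehwiish, datkil → datkilish) add -ish.
So dafaki → dafakiish.

dafakiish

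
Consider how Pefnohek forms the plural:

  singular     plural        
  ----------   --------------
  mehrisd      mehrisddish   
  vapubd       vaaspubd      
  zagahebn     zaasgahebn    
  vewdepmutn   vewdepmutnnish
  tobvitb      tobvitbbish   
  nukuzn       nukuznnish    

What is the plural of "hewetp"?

hewetppish

"hewetp" has second-to-last letter 't'. The stems whose second-to-last letter is 't' (tobvitb → tobvitbbish, vewdepmutn → vewdepmutnnish) double the final consonant and add -ish.
The other pattern: stems whose second-to-last letter is 'b' insert -as- after the first vowel.
So hewetp → hewetppish.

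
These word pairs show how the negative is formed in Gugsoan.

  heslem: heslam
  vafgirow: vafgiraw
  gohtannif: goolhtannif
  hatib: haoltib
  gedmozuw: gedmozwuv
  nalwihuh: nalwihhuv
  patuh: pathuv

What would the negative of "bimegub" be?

gedmozuw and vafgirow both end in -w yet inflect differently (gedmozwuv, vafgiraw), so the final letter is not what conditions the rule; the last vowel is.
"bimegub" has last vowel 'u'. The stems whose last vowel is 'u' (nalwihuh → nalwihhuv, gedmozuw → gedmozwuv, patuh → pathuv) delete the last vowel and add -uv.
The other patterns: stems whose last vowel is 'i' insert -ol- after the first vowel; stems whose last vowel is 'e' or 'o' change the last vowel to 'a'.
So bimegub → bimegbuv.

bimegbuv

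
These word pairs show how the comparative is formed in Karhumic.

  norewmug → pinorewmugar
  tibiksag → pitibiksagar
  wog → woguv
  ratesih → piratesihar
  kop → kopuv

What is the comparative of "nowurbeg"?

pinowurbegar

"nowurbeg" has 3 vowels. The stems with 3 vowels (tibiksag → pitibiksagar, norewmug → pinorewmugar, ratesih → piratesihar) add pi- … -ar around the stem.
The other pattern: stems with 1 vowel add -uv.
So nowurbeg → pinowurbegar.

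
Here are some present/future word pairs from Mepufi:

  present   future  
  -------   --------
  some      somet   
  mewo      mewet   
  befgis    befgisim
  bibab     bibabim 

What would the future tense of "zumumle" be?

zumumlet

some and befgis both have 2 vowels yet inflect differently (somet, befgisim), so the number of vowels is not what conditions the rule; whether the stem ends in a vowel or a consonant is.
"zumumle" ends in a vowel. The stems ending in a vowel (some → somet, mewo → mewet) drop the final letter and add -et.
The other pattern: stems ending in a consonant add -im.
So zumumle → zumumlet.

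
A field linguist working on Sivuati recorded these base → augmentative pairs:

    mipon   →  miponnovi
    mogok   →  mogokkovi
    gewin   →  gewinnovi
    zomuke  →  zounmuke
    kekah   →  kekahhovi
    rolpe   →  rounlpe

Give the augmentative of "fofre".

mogok and rolpe both have 2 vowels yet inflect differently (mogokkovi, rounlpe), so the number of vowels is not what conditions the rule; whether the stem ends in a vowel or a consonant is.
"fofre" ends in a vowel. The stems ending in a vowel (rolpe → rounlpe, zomuke → zounmuke) insert -un- after the first vowel.
The other pattern: stems ending in a consonant double the final consonant and add -ovi.
So fofre → founfre.

founfre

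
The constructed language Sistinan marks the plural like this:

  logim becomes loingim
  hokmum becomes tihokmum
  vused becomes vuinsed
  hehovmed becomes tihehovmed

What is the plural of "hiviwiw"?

tihiviwiw

"hiviwiw" begins with h-. The stems beginning with h- (hokmum → tihokmum, hehovmed → tihehovmed) add the prefix ti-.
So hiviwiw → tihiviwiw.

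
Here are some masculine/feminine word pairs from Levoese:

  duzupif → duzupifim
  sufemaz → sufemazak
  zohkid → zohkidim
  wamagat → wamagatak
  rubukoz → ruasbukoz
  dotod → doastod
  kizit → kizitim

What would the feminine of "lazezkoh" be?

laaszezkoh

sufemaz and rubukoz both end in -z yet inflect differently (sufemazak, ruasbukoz), so the final letter is not what conditions the rule; the last vowel is.
"lazezkoh" has last vowel 'o'. The stems whose last vowel is 'o' (dotod → doastod, rubukoz → ruasbukoz) insert -as- after the first vowel.
The other patterns: stems whose last vowel is 'a' add -ak; stems whose last vowel is 'i' add -im.
So lazezkoh → laaszezkoh.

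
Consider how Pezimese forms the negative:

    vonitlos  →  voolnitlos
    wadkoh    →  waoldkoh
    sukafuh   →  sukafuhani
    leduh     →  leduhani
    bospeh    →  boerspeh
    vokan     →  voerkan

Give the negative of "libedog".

liolbedog

wadkoh and sukafuh both end in -h yet inflect differently (waoldkoh, sukafuhani), so the final letter is not what conditions the rule; the last vowel is.
"libedog" has last vowel 'o'. The stems whose last vowel is 'o' (vonitlos → voolnitlos, wadkoh → waoldkoh) insert -ol- after the first vowel.
So libedog → liolbedog.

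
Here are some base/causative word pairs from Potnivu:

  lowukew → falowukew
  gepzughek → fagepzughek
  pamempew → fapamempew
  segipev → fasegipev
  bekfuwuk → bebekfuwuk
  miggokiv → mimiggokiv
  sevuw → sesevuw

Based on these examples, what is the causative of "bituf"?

bibituf

"bituf" has last vowel 'u'. The stems whose last vowel is 'u' (bekfuwuk → bebekfuwuk, sevuw → sesevuw) repeat the first consonant+vowel as a prefix.
The other pattern: stems whose last vowel is 'e' add the prefix fa-.
So bituf → bibituf.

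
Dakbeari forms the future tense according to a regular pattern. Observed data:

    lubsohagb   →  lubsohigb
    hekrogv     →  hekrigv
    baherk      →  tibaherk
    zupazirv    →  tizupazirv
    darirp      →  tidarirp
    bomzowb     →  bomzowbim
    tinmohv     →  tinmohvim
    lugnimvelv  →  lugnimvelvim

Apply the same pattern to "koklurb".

hekrogv and zupazirv both end in -v yet inflect differently (hekrigv, tizupazirv), so the final letter is not what conditions the rule; the second-to-last letter is.
"koklurb" has second-to-last letter 'r'. The stems whose second-to-last letter is 'r' (baherk → tibaherk, zupazirv → tizupazirv, darirp → tidarirp) add the prefix ti-.
The other patterns: stems whose second-to-last letter is 'g' change the last vowel to 'i'; stems whose second-to-last letter is 'h', 'l' or 'w' add -im.
So koklurb → tikoklurb.

tikoklurb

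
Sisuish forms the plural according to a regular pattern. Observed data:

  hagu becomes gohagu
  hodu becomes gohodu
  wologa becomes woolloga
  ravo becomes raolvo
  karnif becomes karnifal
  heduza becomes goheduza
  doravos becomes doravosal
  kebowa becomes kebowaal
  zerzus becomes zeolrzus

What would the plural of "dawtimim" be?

dawtimimal

"dawtimim" begins with d-. The one such stem in the data (doravos → doravosal) adds -al, so the same rule applies.
So dawtimim → dawtimimal.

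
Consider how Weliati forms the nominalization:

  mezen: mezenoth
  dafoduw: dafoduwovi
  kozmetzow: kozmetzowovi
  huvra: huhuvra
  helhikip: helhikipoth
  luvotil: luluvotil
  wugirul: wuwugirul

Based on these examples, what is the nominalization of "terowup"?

wugirul and dafoduw both have last vowel 'u' yet inflect differently (wuwugirul, dafoduwovi), so the last vowel is not what conditions the rule; the final letter is.
"terowup" ends in -p. The one such stem in the data (helhikip → helhikipoth) adds -oth, so the same rule applies.
The other patterns: stems ending in -a or -l repeat the first consonant+vowel as a prefix; stems ending in -w add -ovi.
So terowup → terowupoth.

terowupoth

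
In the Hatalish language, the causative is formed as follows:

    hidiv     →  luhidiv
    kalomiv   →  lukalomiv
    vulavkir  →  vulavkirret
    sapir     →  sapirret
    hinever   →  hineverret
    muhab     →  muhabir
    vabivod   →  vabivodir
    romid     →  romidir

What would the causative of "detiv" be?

"detiv" ends in -v. The stems ending in -v (kalomiv → lukalomiv, hidiv → luhidiv) add the prefix lu-.
So detiv → ludetiv.

ludetiv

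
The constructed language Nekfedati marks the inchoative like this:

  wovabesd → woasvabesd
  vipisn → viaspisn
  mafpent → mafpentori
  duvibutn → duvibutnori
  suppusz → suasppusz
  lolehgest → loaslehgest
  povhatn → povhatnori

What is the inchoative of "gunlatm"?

lolehgest and mafpent both end in -t yet inflect differently (loaslehgest, mafpentori), so the final letter is not what conditions the rule; the second-to-last letter is.
"gunlatm" has second-to-last letter 't'. The stems whose second-to-last letter is 't' (povhatn → povhatnori, duvibutn → duvibutnori) add -ori.
The other pattern: stems whose second-to-last letter is 's' insert -as- after the first vowel.
So gunlatm → gunlatmori.

gunlatmori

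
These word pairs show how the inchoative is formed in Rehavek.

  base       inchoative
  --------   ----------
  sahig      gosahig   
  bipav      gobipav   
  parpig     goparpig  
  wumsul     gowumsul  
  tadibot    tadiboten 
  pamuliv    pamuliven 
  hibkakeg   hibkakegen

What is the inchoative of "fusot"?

"fusot" has 2 vowels. The stems with 2 vowels (sahig → gosahig, bipav → gobipav, parpig → goparpig) add the prefix go-.
The other pattern: stems with 3 vowels add -en.
So fusot → gofusot.

gofusot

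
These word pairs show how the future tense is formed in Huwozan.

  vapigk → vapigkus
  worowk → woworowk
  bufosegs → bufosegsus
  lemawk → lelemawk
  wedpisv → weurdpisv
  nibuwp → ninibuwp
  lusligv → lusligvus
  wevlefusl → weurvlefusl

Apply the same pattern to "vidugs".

vidugsus

"vidugs" has second-to-last letter 'g'. The stems whose second-to-last letter is 'g' (vapigk → vapigkus, lusligv → lusligvus, bufosegs → bufosegsus) add -us.
The other patterns: stems whose second-to-last letter is 'w' repeat the first consonant+vowel as a prefix; stems whose second-to-last letter is 's' insert -ur- after the first vowel.
So vidugs → vidugsus.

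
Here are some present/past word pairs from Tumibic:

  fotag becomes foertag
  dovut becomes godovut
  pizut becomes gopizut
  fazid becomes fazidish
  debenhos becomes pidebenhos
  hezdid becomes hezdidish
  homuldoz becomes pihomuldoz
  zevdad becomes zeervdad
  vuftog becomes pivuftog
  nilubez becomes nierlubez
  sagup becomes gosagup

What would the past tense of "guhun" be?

goguhun

fazid and zevdad both end in -d yet inflect differently (fazidish, zeervdad), so the final letter is not what conditions the rule; the last vowel is.
"guhun" has last vowel 'u'. The stems whose last vowel is 'u' (dovut → godovut, sagup → gosagup, pizut → gopizut) add the prefix go-.
The other patterns: stems whose last vowel is 'i' add -ish; stems whose last vowel is 'a' or 'e' insert -er- after the first vowel; stems whose last vowel is 'o' add the prefix pi-.
So guhun → goguhun.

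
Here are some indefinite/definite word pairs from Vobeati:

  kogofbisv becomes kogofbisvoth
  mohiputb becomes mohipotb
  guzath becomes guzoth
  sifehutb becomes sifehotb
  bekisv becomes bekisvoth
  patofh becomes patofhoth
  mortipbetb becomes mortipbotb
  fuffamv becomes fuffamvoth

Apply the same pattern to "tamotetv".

"tamotetv" has second-to-last letter 't'. The stems whose second-to-last letter is 't' (mohiputb → mohipotb, sifehutb → sifehotb, guzath → guzoth) change the last vowel to 'o'.
So tamotetv → tamototv.

tamototv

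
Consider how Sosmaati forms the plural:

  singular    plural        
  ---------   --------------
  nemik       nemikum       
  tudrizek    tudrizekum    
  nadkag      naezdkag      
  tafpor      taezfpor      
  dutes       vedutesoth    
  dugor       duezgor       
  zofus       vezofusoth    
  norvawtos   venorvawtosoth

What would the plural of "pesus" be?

vepesusoth

"pesus" ends in -s. The stems ending in -s (norvawtos → venorvawtosoth, dutes → vedutesoth, zofus → vezofusoth) add ve- … -oth around the stem.
The other patterns: stems ending in -k add -um; stems ending in -g or -r insert -ez- after the first vowel.
So pesus → vepesusoth.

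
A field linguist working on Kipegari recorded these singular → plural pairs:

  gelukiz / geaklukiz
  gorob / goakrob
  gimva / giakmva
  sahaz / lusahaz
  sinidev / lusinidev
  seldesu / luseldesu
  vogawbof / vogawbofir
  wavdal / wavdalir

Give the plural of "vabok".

"vabok" begins with v-. The one such stem in the data (vogawbof → vogawbofir) adds -ir, so the same rule applies.
So vabok → vabokir.

vabokir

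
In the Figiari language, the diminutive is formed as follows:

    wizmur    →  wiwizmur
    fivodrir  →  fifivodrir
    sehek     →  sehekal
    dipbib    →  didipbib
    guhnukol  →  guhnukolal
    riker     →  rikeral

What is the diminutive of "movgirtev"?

wizmur and riker both end in -r yet inflect differently (wiwizmur, rikeral), so the final letter is not what conditions the rule; the last vowel is.
"movgirtev" has last vowel 'e'. The stems whose last vowel is 'e' (sehek → sehekal, riker → rikeral) add -al.
The other pattern: stems whose last vowel is 'i' or 'u' repeat the first consonant+vowel as a prefix.
So movgirtev → movgirteval.

movgirteval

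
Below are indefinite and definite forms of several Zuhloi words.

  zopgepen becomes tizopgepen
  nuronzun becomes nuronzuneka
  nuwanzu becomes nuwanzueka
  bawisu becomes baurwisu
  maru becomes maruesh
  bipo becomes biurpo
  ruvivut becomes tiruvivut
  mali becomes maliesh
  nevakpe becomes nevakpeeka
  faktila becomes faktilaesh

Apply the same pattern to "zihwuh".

nuwanzu and bawisu both end in -u yet inflect differently (nuwanzueka, baurwisu), so the final letter is not what conditions the rule; the first letter is.
"zihwuh" begins with z-. The one such stem in the data (zopgepen → tizopgepen) adds the prefix ti-, so the same rule applies.
The other patterns: stems beginning with n- add -eka; stems beginning with b- insert -ur- after the first vowel; stems beginning with f- or m- add -esh.
So zihwuh → tizihwuh.

tizihwuh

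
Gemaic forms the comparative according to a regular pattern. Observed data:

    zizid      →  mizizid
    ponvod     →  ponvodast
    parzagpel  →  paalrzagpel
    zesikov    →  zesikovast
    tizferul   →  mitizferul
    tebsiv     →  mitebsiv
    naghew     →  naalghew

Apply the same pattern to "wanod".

wanodast

"wanod" has last vowel 'o'. The stems whose last vowel is 'o' (ponvod → ponvodast, zesikov → zesikovast) add -ast.
So wanod → wanodast.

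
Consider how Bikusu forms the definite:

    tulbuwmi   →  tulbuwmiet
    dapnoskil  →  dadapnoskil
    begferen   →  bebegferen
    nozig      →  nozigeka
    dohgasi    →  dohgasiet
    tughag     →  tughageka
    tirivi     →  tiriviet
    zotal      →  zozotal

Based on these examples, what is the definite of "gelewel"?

"gelewel" ends in -l. The stems ending in -l (zotal → zozotal, dapnoskil → dadapnoskil) repeat the first consonant+vowel as a prefix.
The other patterns: stems ending in -g add -eka; stems ending in -i add -et.
So gelewel → gegelewel.

gegelewel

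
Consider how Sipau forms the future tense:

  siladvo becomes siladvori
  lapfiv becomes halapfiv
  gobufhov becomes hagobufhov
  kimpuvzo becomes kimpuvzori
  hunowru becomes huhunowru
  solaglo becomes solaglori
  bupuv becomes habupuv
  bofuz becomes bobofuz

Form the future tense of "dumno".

dumnori

kimpuvzo and gobufhov both have last vowel 'o' yet inflect differently (kimpuvzori, hagobufhov), so the last vowel is not what conditions the rule; the final letter is.
"dumno" ends in -o. The stems ending in -o (kimpuvzo → kimpuvzori, solaglo → solaglori, siladvo → siladvori) drop the final letter and add -ori.
So dumno → dumnori.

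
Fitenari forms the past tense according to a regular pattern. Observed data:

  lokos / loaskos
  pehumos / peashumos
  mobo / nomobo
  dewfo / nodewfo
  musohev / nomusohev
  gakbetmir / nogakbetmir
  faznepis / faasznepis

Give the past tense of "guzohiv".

noguzohiv

pehumos and mobo both have last vowel 'o' yet inflect differently (peashumos, nomobo), so the last vowel is not what conditions the rule; the final letter is.
"guzohiv" ends in -v. The one such stem in the data (musohev → nomusohev) adds the prefix no-, so the same rule applies.
The other pattern: stems ending in -s insert -as- after the first vowel.
So guzohiv → noguzohiv.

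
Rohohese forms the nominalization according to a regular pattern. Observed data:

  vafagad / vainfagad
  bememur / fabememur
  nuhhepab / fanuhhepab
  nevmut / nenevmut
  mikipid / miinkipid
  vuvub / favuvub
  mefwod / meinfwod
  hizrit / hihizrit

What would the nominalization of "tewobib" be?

fatewobib

mikipid and hizrit both have last vowel 'i' yet inflect differently (miinkipid, hihizrit), so the last vowel is not what conditions the rule; the final letter is.
"tewobib" ends in -b. The stems ending in -b (nuhhepab → fanuhhepab, vuvub → favuvub) add the prefix fa-.
The other patterns: stems ending in -d insert -in- after the first vowel; stems ending in -t repeat the first consonant+vowel as a prefix.
So tewobib → fatewobib.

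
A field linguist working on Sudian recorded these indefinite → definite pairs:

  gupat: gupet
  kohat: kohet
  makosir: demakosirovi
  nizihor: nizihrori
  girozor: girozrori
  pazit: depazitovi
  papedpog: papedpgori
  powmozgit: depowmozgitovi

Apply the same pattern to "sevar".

sever

"sevar" has last vowel 'a'. The stems whose last vowel is 'a' (kohat → kohet, gupat → gupet) change the last vowel to 'e'.
So sevar → sever.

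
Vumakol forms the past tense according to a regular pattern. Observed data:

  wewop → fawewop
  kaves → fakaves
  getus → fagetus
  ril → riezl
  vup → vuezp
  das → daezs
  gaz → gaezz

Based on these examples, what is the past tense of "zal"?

wewop and vup both end in -p yet inflect differently (fawewop, vuezp), so the final letter is not what conditions the rule; the number of vowels is.
"zal" has 1 vowel. The stems with 1 vowel (ril → riezl, vup → vuezp, das → daezs) insert -ez- after the first vowel.
The other pattern: stems with 2 vowels add the prefix fa-.
So zal → zaezl.

zaezl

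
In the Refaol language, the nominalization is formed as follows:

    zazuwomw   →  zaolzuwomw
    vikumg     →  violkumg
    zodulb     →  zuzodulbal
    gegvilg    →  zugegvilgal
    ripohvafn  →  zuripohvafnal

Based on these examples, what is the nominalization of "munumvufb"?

"munumvufb" has second-to-last letter 'f'. The one such stem in the data (ripohvafn → zuripohvafnal) adds zu- … -al around the stem, so the same rule applies.
The other pattern: stems whose second-to-last letter is 'm' insert -ol- after the first vowel.
So munumvufb → zumunumvufbal.

zumunumvufbal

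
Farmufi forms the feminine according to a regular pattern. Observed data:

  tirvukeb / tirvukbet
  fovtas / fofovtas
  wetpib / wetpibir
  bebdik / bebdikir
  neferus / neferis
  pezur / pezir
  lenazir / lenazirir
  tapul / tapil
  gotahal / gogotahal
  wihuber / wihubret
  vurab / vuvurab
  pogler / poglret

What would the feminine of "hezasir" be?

wetpib and vurab both end in -b yet inflect differently (wetpibir, vuvurab), so the final letter is not what conditions the rule; the last vowel is.
"hezasir" has last vowel 'i'. The stems whose last vowel is 'i' (lenazir → lenazirir, bebdik → bebdikir, wetpib → wetpibir) add -ir.
The other patterns: stems whose last vowel is 'a' repeat the first consonant+vowel as a prefix; stems whose last vowel is 'u' change the last vowel to 'i'; stems whose last vowel is 'e' delete the last vowel and add -et.
So hezasir → hezasirir.

hezasirir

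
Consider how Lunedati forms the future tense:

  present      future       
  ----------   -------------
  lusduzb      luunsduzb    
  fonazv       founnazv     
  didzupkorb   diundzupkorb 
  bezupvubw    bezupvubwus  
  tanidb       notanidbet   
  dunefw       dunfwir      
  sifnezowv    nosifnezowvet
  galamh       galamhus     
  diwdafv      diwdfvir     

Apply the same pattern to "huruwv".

nohuruwvet

"huruwv" has second-to-last letter 'w'. The one such stem in the data (sifnezowv → nosifnezowvet) adds no- … -et around the stem, so the same rule applies.
The other patterns: stems whose second-to-last letter is 'b' or 'm' add -us; stems whose second-to-last letter is 'r' or 'z' insert -un- after the first vowel; stems whose second-to-last letter is 'f' delete the last vowel and add -ir.
So huruwv → nohuruwvet.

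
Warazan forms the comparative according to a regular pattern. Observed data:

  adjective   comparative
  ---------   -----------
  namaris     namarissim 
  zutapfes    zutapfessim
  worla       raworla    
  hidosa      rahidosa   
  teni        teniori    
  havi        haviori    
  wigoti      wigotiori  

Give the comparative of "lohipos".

wigoti and namaris both have last vowel 'i' yet inflect differently (wigotiori, namarissim), so the last vowel is not what conditions the rule; the final letter is.
"lohipos" ends in -s. The stems ending in -s (namaris → namarissim, zutapfes → zutapfessim) double the final consonant and add -im.
The other patterns: stems ending in -i add -ori; stems ending in -a add the prefix ra-.
So lohipos → lohipossim.

lohipossim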